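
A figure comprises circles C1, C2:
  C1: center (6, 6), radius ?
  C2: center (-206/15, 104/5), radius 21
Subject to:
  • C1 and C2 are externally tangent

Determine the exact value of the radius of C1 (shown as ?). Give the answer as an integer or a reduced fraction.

1. [ext C1·C2]  r_C1² + 42r_C1 − 1507/9 = 0  ⇒  r_C1 = 11/3 (r>0 drops 1)

11/3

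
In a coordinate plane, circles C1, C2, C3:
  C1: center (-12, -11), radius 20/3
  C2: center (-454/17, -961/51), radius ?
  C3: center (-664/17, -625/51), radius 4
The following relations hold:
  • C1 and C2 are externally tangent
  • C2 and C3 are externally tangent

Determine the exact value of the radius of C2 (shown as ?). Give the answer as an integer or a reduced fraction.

1. [ext C1·C2]  r_C2² + (40/3)r_C2 − 700/3 = 0  ⇒  r_C2 = 10 (r>0 drops 1)
2. [ext C2·C3]  r_C2² + 8r_C2 − 180 = 0  ⇒  r_C2 = 10 (r>0 drops 1)

10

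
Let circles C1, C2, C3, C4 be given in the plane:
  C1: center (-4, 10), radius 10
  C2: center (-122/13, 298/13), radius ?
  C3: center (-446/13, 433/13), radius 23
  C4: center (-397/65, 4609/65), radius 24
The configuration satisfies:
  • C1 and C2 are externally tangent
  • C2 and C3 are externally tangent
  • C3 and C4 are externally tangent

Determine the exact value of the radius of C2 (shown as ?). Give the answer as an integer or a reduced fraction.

1. [ext C1·C2]  r_C2² + 20r_C2 − 96 = 0  ⇒  r_C2 = 4 (r>0 drops 1)
2. [ext C2·C3]  r_C2² + 46r_C2 − 200 = 0  ⇒  r_C2 = 4 (r>0 drops 1)

4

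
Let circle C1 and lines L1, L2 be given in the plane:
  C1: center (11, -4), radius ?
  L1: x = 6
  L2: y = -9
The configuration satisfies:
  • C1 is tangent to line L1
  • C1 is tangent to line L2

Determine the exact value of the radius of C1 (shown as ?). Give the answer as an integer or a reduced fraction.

5

1. [C1‖L1]  r_C1² − 25 = 0  ⇒  r_C1 = 5 (r>0 drops 1)
2. [C1‖L2]  r_C1² − 25 = 0  ⇒  r_C1 = 5 (r>0 drops 1)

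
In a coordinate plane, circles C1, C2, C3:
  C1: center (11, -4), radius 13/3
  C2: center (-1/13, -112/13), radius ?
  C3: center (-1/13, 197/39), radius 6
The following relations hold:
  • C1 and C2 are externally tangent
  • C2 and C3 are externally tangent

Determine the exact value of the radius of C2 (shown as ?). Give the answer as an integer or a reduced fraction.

1. [ext C1·C2]  r_C2² + (26/3)r_C2 − 1127/9 = 0  ⇒  r_C2 = 23/3 (r>0 drops 1)
2. [ext C2·C3]  r_C2² + 12r_C2 − 1357/9 = 0  ⇒  r_C2 = 23/3 (r>0 drops 1)

23/3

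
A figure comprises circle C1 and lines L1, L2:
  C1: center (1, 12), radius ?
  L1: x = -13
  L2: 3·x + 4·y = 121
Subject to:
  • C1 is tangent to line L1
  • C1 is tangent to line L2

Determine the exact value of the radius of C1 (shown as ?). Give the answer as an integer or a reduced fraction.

1. [C1‖L1]  r_C1² − 196 = 0  ⇒  r_C1 = 14 (r>0 drops 1)
2. [C1‖L2]  r_C1² − 196 = 0  ⇒  r_C1 = 14 (r>0 drops 1)

14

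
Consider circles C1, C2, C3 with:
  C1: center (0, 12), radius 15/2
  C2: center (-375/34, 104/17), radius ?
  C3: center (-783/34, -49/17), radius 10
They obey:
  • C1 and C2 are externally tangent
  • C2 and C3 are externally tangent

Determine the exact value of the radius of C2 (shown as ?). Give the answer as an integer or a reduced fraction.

5

1. [ext C1·C2]  r_C2² + 15r_C2 − 100 = 0  ⇒  r_C2 = 5 (r>0 drops 1)
2. [ext C2·C3]  r_C2² + 20r_C2 − 125 = 0  ⇒  r_C2 = 5 (r>0 drops 1)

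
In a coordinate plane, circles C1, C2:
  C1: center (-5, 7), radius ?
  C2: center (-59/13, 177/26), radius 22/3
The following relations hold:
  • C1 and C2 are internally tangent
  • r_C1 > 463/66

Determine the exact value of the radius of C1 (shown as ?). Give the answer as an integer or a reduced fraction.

47/6

1. [int C1,C2]  r_C1² − (44/3)r_C1 + 1927/36 = 0  ⇒  r_C1 = 41/6 or 47/6
2. given r_C1 > 463/66: keep 47/6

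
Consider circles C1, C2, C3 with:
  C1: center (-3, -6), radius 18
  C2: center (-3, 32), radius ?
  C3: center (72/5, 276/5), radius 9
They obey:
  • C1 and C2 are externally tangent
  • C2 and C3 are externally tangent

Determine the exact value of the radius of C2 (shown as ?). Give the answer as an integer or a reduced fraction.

1. [ext C1·C2]  r_C2² + 36r_C2 − 1120 = 0  ⇒  r_C2 = 20 (r>0 drops 1)
2. [ext C2·C3]  r_C2² + 18r_C2 − 760 = 0  ⇒  r_C2 = 20 (r>0 drops 1)

20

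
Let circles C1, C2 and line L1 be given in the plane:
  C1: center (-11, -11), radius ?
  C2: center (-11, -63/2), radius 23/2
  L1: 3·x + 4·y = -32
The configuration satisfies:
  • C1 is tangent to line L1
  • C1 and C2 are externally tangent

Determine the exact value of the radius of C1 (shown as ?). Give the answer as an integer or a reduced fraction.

1. [C1‖L1]  r_C1² − 81 = 0  ⇒  r_C1 = 9 (r>0 drops 1)
2. [ext C1·C2]  r_C1² + 23r_C1 − 288 = 0  ⇒  r_C1 = 9 (r>0 drops 1)

9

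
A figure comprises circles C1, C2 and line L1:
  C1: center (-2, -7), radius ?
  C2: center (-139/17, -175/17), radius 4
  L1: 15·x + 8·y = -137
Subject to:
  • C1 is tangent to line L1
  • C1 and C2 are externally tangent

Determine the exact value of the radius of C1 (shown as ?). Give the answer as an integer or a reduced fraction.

1. [C1‖L1]  r_C1² − 9 = 0  ⇒  r_C1 = 3 (r>0 drops 1)
2. [ext C1·C2]  r_C1² + 8r_C1 − 33 = 0  ⇒  r_C1 = 3 (r>0 drops 1)

3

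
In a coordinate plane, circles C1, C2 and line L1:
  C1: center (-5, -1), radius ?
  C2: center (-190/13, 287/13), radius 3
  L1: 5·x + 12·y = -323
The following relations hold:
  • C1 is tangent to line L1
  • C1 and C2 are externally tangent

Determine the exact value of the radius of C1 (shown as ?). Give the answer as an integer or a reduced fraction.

22

1. [C1‖L1]  r_C1² − 484 = 0  ⇒  r_C1 = 22 (r>0 drops 1)
2. [ext C1·C2]  r_C1² + 6r_C1 − 616 = 0  ⇒  r_C1 = 22 (r>0 drops 1)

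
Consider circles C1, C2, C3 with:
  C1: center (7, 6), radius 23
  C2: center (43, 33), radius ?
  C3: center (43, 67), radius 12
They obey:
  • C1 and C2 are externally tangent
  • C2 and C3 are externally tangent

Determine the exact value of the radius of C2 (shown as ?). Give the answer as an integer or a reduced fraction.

1. [ext C1·C2]  r_C2² + 46r_C2 − 1496 = 0  ⇒  r_C2 = 22 (r>0 drops 1)
2. [ext C2·C3]  r_C2² + 24r_C2 − 1012 = 0  ⇒  r_C2 = 22 (r>0 drops 1)

22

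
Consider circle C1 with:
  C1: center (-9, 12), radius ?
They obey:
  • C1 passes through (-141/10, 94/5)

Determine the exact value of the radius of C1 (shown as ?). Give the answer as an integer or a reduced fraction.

1. [C1∋P]  r_C1² − 289/4 = 0  ⇒  r_C1 = 17/2 (r>0 drops 1)

17/2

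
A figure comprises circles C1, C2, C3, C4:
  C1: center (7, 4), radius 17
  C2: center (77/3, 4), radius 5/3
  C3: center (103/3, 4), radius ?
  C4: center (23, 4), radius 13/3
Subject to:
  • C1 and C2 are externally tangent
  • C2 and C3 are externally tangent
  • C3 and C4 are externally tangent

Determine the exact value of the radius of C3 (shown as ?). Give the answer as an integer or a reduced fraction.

1. [ext C2·C3]  r_C3² + (10/3)r_C3 − 217/3 = 0  ⇒  r_C3 = 7 (r>0 drops 1)
2. [ext C3·C4]  r_C3² + (26/3)r_C3 − 329/3 = 0  ⇒  r_C3 = 7 (r>0 drops 1)

7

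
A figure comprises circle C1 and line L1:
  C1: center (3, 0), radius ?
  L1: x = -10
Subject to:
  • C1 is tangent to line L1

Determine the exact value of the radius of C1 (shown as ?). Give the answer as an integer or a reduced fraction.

1. [C1‖L1]  r_C1² − 169 = 0  ⇒  r_C1 = 13 (r>0 drops 1)

13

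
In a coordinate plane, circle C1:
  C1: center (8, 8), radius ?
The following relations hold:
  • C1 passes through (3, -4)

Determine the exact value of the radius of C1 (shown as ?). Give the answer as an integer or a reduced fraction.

1. [C1∋P]  r_C1² − 169 = 0  ⇒  r_C1 = 13 (r>0 drops 1)

13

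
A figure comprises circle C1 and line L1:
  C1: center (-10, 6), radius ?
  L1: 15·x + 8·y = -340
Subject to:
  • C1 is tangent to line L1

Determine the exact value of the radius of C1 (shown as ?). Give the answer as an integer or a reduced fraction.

1. [C1‖L1]  r_C1² − 196 = 0  ⇒  r_C1 = 14 (r>0 drops 1)

14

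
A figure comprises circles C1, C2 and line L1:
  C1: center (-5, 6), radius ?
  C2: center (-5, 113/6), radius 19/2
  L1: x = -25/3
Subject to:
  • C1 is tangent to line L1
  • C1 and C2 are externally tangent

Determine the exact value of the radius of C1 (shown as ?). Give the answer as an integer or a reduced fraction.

10/3

1. [C1‖L1]  r_C1² − 100/9 = 0  ⇒  r_C1 = 10/3 (r>0 drops 1)
2. [ext C1·C2]  r_C1² + 19r_C1 − 670/9 = 0  ⇒  r_C1 = 10/3 (r>0 drops 1)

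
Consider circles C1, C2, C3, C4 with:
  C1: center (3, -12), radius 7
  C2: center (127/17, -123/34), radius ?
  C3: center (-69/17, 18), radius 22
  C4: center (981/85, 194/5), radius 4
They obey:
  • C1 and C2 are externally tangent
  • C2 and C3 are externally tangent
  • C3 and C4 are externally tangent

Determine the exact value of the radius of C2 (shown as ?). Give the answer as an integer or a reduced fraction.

1. [ext C1·C2]  r_C2² + 14r_C2 − 165/4 = 0  ⇒  r_C2 = 5/2 (r>0 drops 1)
2. [ext C2·C3]  r_C2² + 44r_C2 − 465/4 = 0  ⇒  r_C2 = 5/2 (r>0 drops 1)

5/2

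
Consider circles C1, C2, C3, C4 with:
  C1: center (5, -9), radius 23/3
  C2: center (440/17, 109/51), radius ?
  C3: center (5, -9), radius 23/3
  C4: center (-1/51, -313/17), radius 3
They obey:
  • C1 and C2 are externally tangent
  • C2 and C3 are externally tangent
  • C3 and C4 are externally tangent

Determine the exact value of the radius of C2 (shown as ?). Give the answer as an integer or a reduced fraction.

1. [ext C1·C2]  r_C2² + (46/3)r_C2 − 1504/3 = 0  ⇒  r_C2 = 16 (r>0 drops 1)
2. [ext C2·C3]  r_C2² + (46/3)r_C2 − 1504/3 = 0  ⇒  r_C2 = 16 (r>0 drops 1)

16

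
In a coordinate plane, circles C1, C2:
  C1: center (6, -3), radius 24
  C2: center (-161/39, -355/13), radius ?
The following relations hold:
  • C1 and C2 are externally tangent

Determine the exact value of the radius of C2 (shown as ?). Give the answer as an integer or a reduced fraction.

1. [ext C1·C2]  r_C2² + 48r_C2 − 1057/9 = 0  ⇒  r_C2 = 7/3 (r>0 drops 1)

7/3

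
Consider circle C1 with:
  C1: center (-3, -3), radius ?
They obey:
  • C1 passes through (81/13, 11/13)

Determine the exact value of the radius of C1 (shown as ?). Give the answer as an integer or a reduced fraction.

10

1. [C1∋P]  r_C1² − 100 = 0  ⇒  r_C1 = 10 (r>0 drops 1)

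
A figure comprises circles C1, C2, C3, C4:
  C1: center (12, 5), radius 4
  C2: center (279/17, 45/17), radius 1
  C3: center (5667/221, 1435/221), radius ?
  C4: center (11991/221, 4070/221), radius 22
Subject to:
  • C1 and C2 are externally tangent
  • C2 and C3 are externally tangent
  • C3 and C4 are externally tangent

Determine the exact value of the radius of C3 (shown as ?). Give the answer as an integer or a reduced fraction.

1. [ext C2·C3]  r_C3² + 2r_C3 − 99 = 0  ⇒  r_C3 = 9 (r>0 drops 1)
2. [ext C3·C4]  r_C3² + 44r_C3 − 477 = 0  ⇒  r_C3 = 9 (r>0 drops 1)

9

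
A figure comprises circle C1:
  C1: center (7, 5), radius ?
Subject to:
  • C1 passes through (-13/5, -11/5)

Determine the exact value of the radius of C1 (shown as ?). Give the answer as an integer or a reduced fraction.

1. [C1∋P]  r_C1² − 144 = 0  ⇒  r_C1 = 12 (r>0 drops 1)

12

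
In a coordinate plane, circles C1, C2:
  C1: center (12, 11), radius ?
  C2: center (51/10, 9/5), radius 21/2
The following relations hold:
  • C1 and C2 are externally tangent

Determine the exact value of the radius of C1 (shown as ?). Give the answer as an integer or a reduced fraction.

1. [ext C1·C2]  r_C1² + 21r_C1 − 22 = 0  ⇒  r_C1 = 1 (r>0 drops 1)

1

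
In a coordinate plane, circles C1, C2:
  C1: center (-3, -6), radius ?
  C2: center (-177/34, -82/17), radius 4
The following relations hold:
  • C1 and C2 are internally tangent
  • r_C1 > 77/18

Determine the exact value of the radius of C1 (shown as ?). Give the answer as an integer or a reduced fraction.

1. [int C1,C2]  r_C1² − 8r_C1 + 39/4 = 0  ⇒  r_C1 = 3/2 or 13/2
2. given r_C1 > 77/18: keep 13/2

13/2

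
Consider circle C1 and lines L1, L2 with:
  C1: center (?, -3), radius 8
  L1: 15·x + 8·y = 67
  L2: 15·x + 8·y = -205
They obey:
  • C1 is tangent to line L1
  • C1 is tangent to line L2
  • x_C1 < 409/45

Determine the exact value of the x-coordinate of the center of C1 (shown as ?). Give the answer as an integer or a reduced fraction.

-3

1. [C1‖L1]  x_C1² − (182/15)x_C1 − 227/5 = 0  ⇒  x_C1 = -3 or 227/15
2. [C1‖L2]  x_C1² + (362/15)x_C1 + 317/5 = 0  ⇒  x_C1 = -317/15 or -3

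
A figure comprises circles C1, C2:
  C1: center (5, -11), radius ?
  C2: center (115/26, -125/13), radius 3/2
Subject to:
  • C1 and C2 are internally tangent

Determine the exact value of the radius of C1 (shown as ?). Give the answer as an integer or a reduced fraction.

3

1. [int C1,C2]  r_C1² − 3r_C1 = 0  ⇒  r_C1 = 3 (r>0 drops 1)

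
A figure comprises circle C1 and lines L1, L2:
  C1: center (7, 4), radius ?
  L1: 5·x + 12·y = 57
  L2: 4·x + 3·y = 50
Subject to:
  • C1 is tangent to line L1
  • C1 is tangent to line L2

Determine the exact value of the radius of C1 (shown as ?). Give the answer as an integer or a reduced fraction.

1. [C1‖L1]  r_C1² − 4 = 0  ⇒  r_C1 = 2 (r>0 drops 1)
2. [C1‖L2]  r_C1² − 4 = 0  ⇒  r_C1 = 2 (r>0 drops 1)

2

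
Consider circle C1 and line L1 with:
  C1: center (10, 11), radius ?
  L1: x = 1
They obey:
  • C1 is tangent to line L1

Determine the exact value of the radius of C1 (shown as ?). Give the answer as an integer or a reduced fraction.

1. [C1‖L1]  r_C1² − 81 = 0  ⇒  r_C1 = 9 (r>0 drops 1)

9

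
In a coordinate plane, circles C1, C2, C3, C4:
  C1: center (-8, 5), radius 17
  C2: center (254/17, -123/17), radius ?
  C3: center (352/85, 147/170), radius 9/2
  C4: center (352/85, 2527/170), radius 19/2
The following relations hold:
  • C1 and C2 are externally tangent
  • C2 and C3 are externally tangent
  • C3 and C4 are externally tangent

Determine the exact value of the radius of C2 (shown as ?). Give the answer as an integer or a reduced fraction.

1. [ext C1·C2]  r_C2² + 34r_C2 − 387 = 0  ⇒  r_C2 = 9 (r>0 drops 1)
2. [ext C2·C3]  r_C2² + 9r_C2 − 162 = 0  ⇒  r_C2 = 9 (r>0 drops 1)

9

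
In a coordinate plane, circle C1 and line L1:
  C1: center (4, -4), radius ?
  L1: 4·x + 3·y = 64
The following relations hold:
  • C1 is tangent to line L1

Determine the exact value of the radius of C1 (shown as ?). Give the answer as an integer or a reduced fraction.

12

1. [C1‖L1]  r_C1² − 144 = 0  ⇒  r_C1 = 12 (r>0 drops 1)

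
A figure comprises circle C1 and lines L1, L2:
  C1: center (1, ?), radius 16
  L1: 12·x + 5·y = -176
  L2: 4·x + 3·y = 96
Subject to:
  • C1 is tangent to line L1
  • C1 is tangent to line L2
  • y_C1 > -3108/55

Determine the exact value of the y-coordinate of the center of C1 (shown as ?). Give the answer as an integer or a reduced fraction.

4

1. [C1‖L1]  y_C1² + (376/5)y_C1 − 1584/5 = 0  ⇒  y_C1 = -396/5 or 4
2. [C1‖L2]  y_C1² − (184/3)y_C1 + 688/3 = 0  ⇒  y_C1 = 4 or 172/3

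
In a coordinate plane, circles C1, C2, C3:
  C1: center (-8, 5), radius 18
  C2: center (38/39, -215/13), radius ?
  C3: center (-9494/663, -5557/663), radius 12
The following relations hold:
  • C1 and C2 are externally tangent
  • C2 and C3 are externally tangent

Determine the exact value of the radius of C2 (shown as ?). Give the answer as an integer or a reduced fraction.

16/3

1. [ext C1·C2]  r_C2² + 36r_C2 − 1984/9 = 0  ⇒  r_C2 = 16/3 (r>0 drops 1)
2. [ext C2·C3]  r_C2² + 24r_C2 − 1408/9 = 0  ⇒  r_C2 = 16/3 (r>0 drops 1)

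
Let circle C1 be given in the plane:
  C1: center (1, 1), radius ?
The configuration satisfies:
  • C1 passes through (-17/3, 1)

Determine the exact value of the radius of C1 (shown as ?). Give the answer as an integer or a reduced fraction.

1. [C1∋P]  r_C1² − 400/9 = 0  ⇒  r_C1 = 20/3 (r>0 drops 1)

20/3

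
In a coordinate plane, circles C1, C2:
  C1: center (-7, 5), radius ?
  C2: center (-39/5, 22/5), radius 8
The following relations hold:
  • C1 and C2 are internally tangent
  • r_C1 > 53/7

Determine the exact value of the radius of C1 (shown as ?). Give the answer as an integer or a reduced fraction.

9

1. [int C1,C2]  r_C1² − 16r_C1 + 63 = 0  ⇒  r_C1 = 7 or 9
2. given r_C1 > 53/7: keep 9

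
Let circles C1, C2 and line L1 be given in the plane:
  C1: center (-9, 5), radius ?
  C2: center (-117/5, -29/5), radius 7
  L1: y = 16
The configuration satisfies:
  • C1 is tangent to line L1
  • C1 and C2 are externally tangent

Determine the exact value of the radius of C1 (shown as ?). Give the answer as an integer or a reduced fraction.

1. [C1‖L1]  r_C1² − 121 = 0  ⇒  r_C1 = 11 (r>0 drops 1)
2. [ext C1·C2]  r_C1² + 14r_C1 − 275 = 0  ⇒  r_C1 = 11 (r>0 drops 1)

11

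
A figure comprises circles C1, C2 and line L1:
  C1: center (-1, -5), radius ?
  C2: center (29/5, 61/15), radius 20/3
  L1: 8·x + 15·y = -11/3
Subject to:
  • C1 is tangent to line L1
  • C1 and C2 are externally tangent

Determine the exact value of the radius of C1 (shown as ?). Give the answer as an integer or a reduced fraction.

14/3

1. [C1‖L1]  r_C1² − 196/9 = 0  ⇒  r_C1 = 14/3 (r>0 drops 1)
2. [ext C1·C2]  r_C1² + (40/3)r_C1 − 84 = 0  ⇒  r_C1 = 14/3 (r>0 drops 1)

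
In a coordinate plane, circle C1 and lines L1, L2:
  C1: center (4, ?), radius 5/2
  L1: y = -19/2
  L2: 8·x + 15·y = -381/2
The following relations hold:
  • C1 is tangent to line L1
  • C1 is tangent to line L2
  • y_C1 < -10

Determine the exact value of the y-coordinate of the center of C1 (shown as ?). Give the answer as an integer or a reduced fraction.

1. [C1‖L1]  y_C1² + 19y_C1 + 84 = 0  ⇒  y_C1 = -12 or -7
2. [C1‖L2]  y_C1² + (89/3)y_C1 + 212 = 0  ⇒  y_C1 = -53/3 or -12

-12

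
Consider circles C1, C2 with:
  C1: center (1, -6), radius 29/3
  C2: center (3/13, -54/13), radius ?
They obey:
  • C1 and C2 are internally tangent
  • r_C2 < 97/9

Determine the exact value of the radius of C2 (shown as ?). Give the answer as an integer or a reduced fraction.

1. [int C1,C2]  r_C2² − (58/3)r_C2 + 805/9 = 0  ⇒  r_C2 = 23/3 or 35/3
2. given r_C2 < 97/9: keep 23/3

23/3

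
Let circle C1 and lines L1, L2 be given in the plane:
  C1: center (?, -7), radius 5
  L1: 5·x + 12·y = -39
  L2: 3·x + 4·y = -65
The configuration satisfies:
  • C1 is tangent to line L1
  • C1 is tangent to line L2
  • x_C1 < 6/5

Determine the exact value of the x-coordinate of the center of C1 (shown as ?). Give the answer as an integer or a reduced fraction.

1. [C1‖L1]  x_C1² − 18x_C1 − 88 = 0  ⇒  x_C1 = -4 or 22
2. [C1‖L2]  x_C1² + (74/3)x_C1 + 248/3 = 0  ⇒  x_C1 = -62/3 or -4

-4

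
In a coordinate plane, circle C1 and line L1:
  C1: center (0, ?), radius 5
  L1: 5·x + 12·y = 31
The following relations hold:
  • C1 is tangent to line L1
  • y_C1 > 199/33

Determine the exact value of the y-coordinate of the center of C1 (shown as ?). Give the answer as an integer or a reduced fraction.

1. [C1‖L1]  y_C1² − (31/6)y_C1 − 68/3 = 0  ⇒  y_C1 = -17/6 or 8
2. given y_C1 > 199/33: keep 8

8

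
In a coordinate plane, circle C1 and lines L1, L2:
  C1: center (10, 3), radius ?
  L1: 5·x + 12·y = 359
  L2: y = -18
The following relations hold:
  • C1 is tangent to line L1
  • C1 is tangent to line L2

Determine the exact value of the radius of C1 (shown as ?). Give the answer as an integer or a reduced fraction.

1. [C1‖L1]  r_C1² − 441 = 0  ⇒  r_C1 = 21 (r>0 drops 1)
2. [C1‖L2]  r_C1² − 441 = 0  ⇒  r_C1 = 21 (r>0 drops 1)

21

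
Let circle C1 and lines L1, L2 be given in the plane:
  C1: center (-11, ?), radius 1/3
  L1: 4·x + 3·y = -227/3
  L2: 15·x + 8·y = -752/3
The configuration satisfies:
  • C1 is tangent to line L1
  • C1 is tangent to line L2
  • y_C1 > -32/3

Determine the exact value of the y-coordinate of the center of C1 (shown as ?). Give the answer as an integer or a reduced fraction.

1. [C1‖L1]  y_C1² + (190/9)y_C1 + 1000/9 = 0  ⇒  y_C1 = -100/9 or -10
2. [C1‖L2]  y_C1² + (257/12)y_C1 + 685/6 = 0  ⇒  y_C1 = -137/12 or -10

-10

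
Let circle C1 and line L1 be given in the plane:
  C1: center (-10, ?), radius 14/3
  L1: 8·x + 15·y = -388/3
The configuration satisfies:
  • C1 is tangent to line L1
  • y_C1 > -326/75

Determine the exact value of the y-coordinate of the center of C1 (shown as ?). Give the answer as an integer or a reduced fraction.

1. [C1‖L1]  y_C1² + (296/45)y_C1 − 772/45 = 0  ⇒  y_C1 = -386/45 or 2
2. given y_C1 > -326/75: keep 2

2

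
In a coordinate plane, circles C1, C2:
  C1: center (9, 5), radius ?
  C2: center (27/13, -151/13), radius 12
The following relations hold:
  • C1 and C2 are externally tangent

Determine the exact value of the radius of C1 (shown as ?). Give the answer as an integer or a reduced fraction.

1. [ext C1·C2]  r_C1² + 24r_C1 − 180 = 0  ⇒  r_C1 = 6 (r>0 drops 1)

6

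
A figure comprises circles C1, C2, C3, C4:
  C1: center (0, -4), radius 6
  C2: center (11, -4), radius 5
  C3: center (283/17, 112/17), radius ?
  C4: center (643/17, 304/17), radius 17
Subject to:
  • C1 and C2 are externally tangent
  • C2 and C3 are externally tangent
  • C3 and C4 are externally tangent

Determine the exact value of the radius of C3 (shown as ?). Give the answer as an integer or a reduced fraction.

1. [ext C2·C3]  r_C3² + 10r_C3 − 119 = 0  ⇒  r_C3 = 7 (r>0 drops 1)
2. [ext C3·C4]  r_C3² + 34r_C3 − 287 = 0  ⇒  r_C3 = 7 (r>0 drops 1)

7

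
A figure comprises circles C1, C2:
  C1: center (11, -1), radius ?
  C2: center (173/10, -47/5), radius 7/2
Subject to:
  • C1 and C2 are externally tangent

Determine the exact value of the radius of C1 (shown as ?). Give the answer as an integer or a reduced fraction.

7

1. [ext C1·C2]  r_C1² + 7r_C1 − 98 = 0  ⇒  r_C1 = 7 (r>0 drops 1)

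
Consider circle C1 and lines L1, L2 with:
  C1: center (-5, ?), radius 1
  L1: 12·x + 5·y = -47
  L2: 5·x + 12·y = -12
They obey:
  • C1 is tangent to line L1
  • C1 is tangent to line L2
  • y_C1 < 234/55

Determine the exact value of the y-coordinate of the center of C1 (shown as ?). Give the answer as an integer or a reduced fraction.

0

1. [C1‖L1]  y_C1² − (26/5)y_C1 = 0  ⇒  y_C1 = 0 or 26/5
2. [C1‖L2]  y_C1² − (13/6)y_C1 = 0  ⇒  y_C1 = 0 or 13/6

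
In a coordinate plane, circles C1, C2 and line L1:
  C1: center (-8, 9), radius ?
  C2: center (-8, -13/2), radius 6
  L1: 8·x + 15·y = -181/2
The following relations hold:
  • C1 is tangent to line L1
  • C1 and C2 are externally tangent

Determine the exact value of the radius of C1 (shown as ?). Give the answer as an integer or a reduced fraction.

1. [C1‖L1]  r_C1² − 361/4 = 0  ⇒  r_C1 = 19/2 (r>0 drops 1)
2. [ext C1·C2]  r_C1² + 12r_C1 − 817/4 = 0  ⇒  r_C1 = 19/2 (r>0 drops 1)

19/2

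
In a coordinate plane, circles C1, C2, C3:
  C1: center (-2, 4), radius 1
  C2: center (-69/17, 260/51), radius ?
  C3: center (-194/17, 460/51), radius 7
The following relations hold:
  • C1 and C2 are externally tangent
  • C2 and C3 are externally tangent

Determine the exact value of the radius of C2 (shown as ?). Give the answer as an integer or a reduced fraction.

4/3

1. [ext C1·C2]  r_C2² + 2r_C2 − 40/9 = 0  ⇒  r_C2 = 4/3 (r>0 drops 1)
2. [ext C2·C3]  r_C2² + 14r_C2 − 184/9 = 0  ⇒  r_C2 = 4/3 (r>0 drops 1)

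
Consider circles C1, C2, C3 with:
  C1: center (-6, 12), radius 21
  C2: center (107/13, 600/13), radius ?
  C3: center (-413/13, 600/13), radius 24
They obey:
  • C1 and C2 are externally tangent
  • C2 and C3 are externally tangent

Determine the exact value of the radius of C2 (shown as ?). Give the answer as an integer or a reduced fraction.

16

1. [ext C1·C2]  r_C2² + 42r_C2 − 928 = 0  ⇒  r_C2 = 16 (r>0 drops 1)
2. [ext C2·C3]  r_C2² + 48r_C2 − 1024 = 0  ⇒  r_C2 = 16 (r>0 drops 1)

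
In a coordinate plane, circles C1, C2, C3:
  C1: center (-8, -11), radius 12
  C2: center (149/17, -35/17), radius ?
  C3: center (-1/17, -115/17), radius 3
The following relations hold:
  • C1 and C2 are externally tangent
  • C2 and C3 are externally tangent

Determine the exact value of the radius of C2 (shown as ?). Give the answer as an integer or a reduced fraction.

1. [ext C1·C2]  r_C2² + 24r_C2 − 217 = 0  ⇒  r_C2 = 7 (r>0 drops 1)
2. [ext C2·C3]  r_C2² + 6r_C2 − 91 = 0  ⇒  r_C2 = 7 (r>0 drops 1)

7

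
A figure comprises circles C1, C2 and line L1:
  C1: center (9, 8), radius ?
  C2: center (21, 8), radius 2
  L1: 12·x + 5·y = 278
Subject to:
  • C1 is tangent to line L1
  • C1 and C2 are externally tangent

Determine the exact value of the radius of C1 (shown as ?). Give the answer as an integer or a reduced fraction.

1. [C1‖L1]  r_C1² − 100 = 0  ⇒  r_C1 = 10 (r>0 drops 1)
2. [ext C1·C2]  r_C1² + 4r_C1 − 140 = 0  ⇒  r_C1 = 10 (r>0 drops 1)

10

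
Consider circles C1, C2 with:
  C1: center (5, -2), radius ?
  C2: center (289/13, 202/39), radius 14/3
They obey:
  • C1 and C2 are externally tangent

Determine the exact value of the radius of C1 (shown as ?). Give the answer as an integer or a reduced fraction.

1. [ext C1·C2]  r_C1² + (28/3)r_C1 − 980/3 = 0  ⇒  r_C1 = 14 (r>0 drops 1)

14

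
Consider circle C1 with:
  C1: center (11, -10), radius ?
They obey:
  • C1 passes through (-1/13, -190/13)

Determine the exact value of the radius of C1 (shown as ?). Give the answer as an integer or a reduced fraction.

1. [C1∋P]  r_C1² − 144 = 0  ⇒  r_C1 = 12 (r>0 drops 1)

12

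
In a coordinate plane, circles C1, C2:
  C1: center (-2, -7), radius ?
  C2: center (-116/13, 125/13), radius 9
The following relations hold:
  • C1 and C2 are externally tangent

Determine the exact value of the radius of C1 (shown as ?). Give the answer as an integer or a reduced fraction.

9

1. [ext C1·C2]  r_C1² + 18r_C1 − 243 = 0  ⇒  r_C1 = 9 (r>0 drops 1)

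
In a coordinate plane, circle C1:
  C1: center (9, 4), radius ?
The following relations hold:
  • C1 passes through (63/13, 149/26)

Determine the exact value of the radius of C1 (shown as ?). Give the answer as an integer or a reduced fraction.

9/2

1. [C1∋P]  r_C1² − 81/4 = 0  ⇒  r_C1 = 9/2 (r>0 drops 1)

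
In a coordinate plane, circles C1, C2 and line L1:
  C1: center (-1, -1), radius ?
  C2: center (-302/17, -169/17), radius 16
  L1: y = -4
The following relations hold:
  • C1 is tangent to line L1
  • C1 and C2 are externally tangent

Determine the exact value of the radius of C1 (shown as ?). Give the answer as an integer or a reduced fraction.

3

1. [C1‖L1]  r_C1² − 9 = 0  ⇒  r_C1 = 3 (r>0 drops 1)
2. [ext C1·C2]  r_C1² + 32r_C1 − 105 = 0  ⇒  r_C1 = 3 (r>0 drops 1)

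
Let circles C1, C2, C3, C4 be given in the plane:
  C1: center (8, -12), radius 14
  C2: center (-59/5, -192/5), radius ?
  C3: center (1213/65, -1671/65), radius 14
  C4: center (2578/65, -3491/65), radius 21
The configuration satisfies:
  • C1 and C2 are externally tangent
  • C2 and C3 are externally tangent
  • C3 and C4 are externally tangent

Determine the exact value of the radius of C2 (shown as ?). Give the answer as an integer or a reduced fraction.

1. [ext C1·C2]  r_C2² + 28r_C2 − 893 = 0  ⇒  r_C2 = 19 (r>0 drops 1)
2. [ext C2·C3]  r_C2² + 28r_C2 − 893 = 0  ⇒  r_C2 = 19 (r>0 drops 1)

19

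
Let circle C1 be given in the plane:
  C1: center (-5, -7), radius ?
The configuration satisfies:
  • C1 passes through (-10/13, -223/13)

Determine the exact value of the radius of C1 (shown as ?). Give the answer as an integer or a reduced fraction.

1. [C1∋P]  r_C1² − 121 = 0  ⇒  r_C1 = 11 (r>0 drops 1)

11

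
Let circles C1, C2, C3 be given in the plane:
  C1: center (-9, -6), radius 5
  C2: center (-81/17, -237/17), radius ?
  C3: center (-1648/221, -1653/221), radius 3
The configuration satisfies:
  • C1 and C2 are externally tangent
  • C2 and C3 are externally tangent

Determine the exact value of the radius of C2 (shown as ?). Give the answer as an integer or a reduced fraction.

1. [ext C1·C2]  r_C2² + 10r_C2 − 56 = 0  ⇒  r_C2 = 4 (r>0 drops 1)
2. [ext C2·C3]  r_C2² + 6r_C2 − 40 = 0  ⇒  r_C2 = 4 (r>0 drops 1)

4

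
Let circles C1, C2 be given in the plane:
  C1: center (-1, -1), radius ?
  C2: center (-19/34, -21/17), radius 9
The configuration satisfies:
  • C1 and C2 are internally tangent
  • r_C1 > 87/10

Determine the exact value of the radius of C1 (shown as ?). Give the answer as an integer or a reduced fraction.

1. [int C1,C2]  r_C1² − 18r_C1 + 323/4 = 0  ⇒  r_C1 = 17/2 or 19/2
2. given r_C1 > 87/10: keep 19/2

19/2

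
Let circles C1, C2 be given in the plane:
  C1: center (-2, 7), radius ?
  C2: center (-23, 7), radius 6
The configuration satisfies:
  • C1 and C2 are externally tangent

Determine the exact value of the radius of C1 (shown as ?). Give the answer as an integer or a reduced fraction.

1. [ext C1·C2]  r_C1² + 12r_C1 − 405 = 0  ⇒  r_C1 = 15 (r>0 drops 1)

15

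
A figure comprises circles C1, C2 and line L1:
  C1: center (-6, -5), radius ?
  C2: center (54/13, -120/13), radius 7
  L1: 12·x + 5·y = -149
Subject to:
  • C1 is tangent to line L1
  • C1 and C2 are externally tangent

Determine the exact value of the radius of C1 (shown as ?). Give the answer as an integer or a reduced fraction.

1. [C1‖L1]  r_C1² − 16 = 0  ⇒  r_C1 = 4 (r>0 drops 1)
2. [ext C1·C2]  r_C1² + 14r_C1 − 72 = 0  ⇒  r_C1 = 4 (r>0 drops 1)

4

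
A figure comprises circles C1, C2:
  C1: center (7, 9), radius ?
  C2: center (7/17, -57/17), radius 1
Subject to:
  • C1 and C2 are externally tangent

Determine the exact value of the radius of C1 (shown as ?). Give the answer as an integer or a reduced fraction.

1. [ext C1·C2]  r_C1² + 2r_C1 − 195 = 0  ⇒  r_C1 = 13 (r>0 drops 1)

13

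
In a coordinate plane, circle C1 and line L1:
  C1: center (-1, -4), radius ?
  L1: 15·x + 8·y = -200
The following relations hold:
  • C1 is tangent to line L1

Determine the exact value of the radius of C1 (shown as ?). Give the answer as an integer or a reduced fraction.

1. [C1‖L1]  r_C1² − 81 = 0  ⇒  r_C1 = 9 (r>0 drops 1)

9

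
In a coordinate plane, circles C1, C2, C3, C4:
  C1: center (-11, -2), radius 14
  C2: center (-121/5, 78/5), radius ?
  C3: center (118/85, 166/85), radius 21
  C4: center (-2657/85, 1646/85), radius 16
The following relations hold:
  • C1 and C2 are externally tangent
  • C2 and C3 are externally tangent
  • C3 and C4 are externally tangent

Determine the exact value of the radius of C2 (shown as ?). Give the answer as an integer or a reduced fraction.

1. [ext C1·C2]  r_C2² + 28r_C2 − 288 = 0  ⇒  r_C2 = 8 (r>0 drops 1)
2. [ext C2·C3]  r_C2² + 42r_C2 − 400 = 0  ⇒  r_C2 = 8 (r>0 drops 1)

8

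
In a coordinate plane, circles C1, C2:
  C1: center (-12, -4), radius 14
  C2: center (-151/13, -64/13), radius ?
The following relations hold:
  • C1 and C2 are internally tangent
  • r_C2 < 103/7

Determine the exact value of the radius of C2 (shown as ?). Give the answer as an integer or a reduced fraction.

1. [int C1,C2]  r_C2² − 28r_C2 + 195 = 0  ⇒  r_C2 = 13 or 15
2. given r_C2 < 103/7: keep 13

13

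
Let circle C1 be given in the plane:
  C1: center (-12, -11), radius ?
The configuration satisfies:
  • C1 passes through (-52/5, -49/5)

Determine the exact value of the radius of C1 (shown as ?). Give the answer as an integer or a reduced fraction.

1. [C1∋P]  r_C1² − 4 = 0  ⇒  r_C1 = 2 (r>0 drops 1)

2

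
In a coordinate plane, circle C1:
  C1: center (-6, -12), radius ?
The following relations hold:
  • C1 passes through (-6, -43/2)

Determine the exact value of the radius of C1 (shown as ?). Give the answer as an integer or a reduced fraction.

19/2

1. [C1∋P]  r_C1² − 361/4 = 0  ⇒  r_C1 = 19/2 (r>0 drops 1)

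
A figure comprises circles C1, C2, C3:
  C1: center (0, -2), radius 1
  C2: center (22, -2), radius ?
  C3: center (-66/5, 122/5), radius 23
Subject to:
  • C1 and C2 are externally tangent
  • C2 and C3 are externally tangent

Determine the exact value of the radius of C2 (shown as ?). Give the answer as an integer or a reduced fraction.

1. [ext C1·C2]  r_C2² + 2r_C2 − 483 = 0  ⇒  r_C2 = 21 (r>0 drops 1)
2. [ext C2·C3]  r_C2² + 46r_C2 − 1407 = 0  ⇒  r_C2 = 21 (r>0 drops 1)

21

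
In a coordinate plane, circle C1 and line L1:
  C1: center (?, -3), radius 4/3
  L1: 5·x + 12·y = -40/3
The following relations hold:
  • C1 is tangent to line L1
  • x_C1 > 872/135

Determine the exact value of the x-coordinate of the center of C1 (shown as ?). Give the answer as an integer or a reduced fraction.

1. [C1‖L1]  x_C1² − (136/15)x_C1 + 128/15 = 0  ⇒  x_C1 = 16/15 or 8
2. given x_C1 > 872/135: keep 8

8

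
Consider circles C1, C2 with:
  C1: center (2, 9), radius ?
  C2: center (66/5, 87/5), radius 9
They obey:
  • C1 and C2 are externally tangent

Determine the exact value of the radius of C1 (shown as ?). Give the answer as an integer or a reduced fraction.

1. [ext C1·C2]  r_C1² + 18r_C1 − 115 = 0  ⇒  r_C1 = 5 (r>0 drops 1)

5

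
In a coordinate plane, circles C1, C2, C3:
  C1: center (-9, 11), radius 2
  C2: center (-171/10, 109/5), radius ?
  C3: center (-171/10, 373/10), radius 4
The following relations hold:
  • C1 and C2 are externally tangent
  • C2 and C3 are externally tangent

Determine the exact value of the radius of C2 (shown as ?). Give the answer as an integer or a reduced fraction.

1. [ext C1·C2]  r_C2² + 4r_C2 − 713/4 = 0  ⇒  r_C2 = 23/2 (r>0 drops 1)
2. [ext C2·C3]  r_C2² + 8r_C2 − 897/4 = 0  ⇒  r_C2 = 23/2 (r>0 drops 1)

23/2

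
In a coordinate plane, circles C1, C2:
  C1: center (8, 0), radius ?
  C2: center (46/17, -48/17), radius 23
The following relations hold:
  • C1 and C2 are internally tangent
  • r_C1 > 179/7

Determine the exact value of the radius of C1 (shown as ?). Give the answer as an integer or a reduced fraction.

1. [int C1,C2]  r_C1² − 46r_C1 + 493 = 0  ⇒  r_C1 = 17 or 29
2. given r_C1 > 179/7: keep 29

29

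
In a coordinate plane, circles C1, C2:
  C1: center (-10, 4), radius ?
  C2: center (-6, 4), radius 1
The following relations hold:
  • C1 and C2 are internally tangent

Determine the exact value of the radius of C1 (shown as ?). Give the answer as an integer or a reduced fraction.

5

1. [int C1,C2]  r_C1² − 2r_C1 − 15 = 0  ⇒  r_C1 = 5 (r>0 drops 1)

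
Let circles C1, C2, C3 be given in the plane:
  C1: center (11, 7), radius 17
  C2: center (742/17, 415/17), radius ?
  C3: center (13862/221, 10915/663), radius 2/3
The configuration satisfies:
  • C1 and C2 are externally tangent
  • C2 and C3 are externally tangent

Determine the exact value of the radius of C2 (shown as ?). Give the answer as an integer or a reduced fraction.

20

1. [ext C1·C2]  r_C2² + 34r_C2 − 1080 = 0  ⇒  r_C2 = 20 (r>0 drops 1)
2. [ext C2·C3]  r_C2² + (4/3)r_C2 − 1280/3 = 0  ⇒  r_C2 = 20 (r>0 drops 1)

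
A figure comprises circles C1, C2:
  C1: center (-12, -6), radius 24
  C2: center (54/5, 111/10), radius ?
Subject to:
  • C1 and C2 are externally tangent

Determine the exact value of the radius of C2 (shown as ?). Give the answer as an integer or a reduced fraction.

1. [ext C1·C2]  r_C2² + 48r_C2 − 945/4 = 0  ⇒  r_C2 = 9/2 (r>0 drops 1)

9/2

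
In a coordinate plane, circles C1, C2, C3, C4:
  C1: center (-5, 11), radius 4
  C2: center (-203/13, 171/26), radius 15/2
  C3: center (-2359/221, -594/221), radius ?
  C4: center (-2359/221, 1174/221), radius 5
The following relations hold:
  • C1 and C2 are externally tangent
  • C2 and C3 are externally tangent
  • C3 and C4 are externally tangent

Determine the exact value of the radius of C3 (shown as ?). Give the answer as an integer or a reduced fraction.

1. [ext C2·C3]  r_C3² + 15r_C3 − 54 = 0  ⇒  r_C3 = 3 (r>0 drops 1)
2. [ext C3·C4]  r_C3² + 10r_C3 − 39 = 0  ⇒  r_C3 = 3 (r>0 drops 1)

3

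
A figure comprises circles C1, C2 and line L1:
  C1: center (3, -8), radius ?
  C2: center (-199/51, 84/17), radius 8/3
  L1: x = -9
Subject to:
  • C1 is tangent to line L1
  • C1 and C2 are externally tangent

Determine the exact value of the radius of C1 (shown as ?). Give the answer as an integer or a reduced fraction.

12

1. [C1‖L1]  r_C1² − 144 = 0  ⇒  r_C1 = 12 (r>0 drops 1)
2. [ext C1·C2]  r_C1² + (16/3)r_C1 − 208 = 0  ⇒  r_C1 = 12 (r>0 drops 1)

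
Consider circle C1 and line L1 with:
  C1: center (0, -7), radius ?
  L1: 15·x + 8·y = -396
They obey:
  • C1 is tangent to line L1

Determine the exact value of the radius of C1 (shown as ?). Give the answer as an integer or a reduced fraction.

1. [C1‖L1]  r_C1² − 400 = 0  ⇒  r_C1 = 20 (r>0 drops 1)

20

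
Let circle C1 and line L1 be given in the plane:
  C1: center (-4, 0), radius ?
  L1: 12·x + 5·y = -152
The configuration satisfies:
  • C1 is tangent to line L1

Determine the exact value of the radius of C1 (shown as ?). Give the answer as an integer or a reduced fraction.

1. [C1‖L1]  r_C1² − 64 = 0  ⇒  r_C1 = 8 (r>0 drops 1)

8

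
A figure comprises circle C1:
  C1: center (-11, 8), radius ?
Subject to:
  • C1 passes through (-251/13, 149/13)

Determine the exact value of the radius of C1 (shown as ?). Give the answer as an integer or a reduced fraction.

1. [C1∋P]  r_C1² − 81 = 0  ⇒  r_C1 = 9 (r>0 drops 1)

9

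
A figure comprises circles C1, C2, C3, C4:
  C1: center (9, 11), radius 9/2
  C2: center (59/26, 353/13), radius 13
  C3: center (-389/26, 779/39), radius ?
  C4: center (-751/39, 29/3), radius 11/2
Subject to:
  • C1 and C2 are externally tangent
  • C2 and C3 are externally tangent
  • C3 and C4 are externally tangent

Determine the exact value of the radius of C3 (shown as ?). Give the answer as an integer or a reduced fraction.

17/3

1. [ext C2·C3]  r_C3² + 26r_C3 − 1615/9 = 0  ⇒  r_C3 = 17/3 (r>0 drops 1)
2. [ext C3·C4]  r_C3² + 11r_C3 − 850/9 = 0  ⇒  r_C3 = 17/3 (r>0 drops 1)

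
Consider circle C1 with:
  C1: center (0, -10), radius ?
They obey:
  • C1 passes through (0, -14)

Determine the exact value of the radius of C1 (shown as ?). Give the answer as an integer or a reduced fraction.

1. [C1∋P]  r_C1² − 16 = 0  ⇒  r_C1 = 4 (r>0 drops 1)

4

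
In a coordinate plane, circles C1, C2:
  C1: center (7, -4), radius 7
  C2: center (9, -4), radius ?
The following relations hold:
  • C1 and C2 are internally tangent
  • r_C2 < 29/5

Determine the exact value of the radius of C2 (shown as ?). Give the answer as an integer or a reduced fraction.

5

1. [int C1,C2]  r_C2² − 14r_C2 + 45 = 0  ⇒  r_C2 = 5 or 9
2. given r_C2 < 29/5: keep 5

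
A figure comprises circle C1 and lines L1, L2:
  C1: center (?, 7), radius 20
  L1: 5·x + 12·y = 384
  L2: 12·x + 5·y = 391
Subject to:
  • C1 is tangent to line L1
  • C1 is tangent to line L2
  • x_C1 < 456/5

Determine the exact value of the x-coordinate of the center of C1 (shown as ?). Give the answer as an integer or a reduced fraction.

1. [C1‖L1]  x_C1² − 120x_C1 + 896 = 0  ⇒  x_C1 = 8 or 112
2. [C1‖L2]  x_C1² − (178/3)x_C1 + 1232/3 = 0  ⇒  x_C1 = 8 or 154/3

8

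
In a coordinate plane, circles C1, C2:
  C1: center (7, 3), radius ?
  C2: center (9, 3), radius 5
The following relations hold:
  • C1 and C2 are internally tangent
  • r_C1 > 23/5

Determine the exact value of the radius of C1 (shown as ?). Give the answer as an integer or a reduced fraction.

1. [int C1,C2]  r_C1² − 10r_C1 + 21 = 0  ⇒  r_C1 = 3 or 7
2. given r_C1 > 23/5: keep 7

7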